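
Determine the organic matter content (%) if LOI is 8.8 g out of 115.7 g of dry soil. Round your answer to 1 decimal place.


Step 1: OM% = 100 * LOI / sample mass
Step 2: OM = 100 * 8.8 / 115.7
Step 3: OM = 7.6%

7.6


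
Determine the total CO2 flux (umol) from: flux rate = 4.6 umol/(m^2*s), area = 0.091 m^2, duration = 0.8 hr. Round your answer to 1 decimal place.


Step 1: Convert time to seconds: 0.8 hr * 3600 = 2880.0 s
Step 2: Total = flux * area * time_s
Step 3: Total = 4.6 * 0.091 * 2880.0
Step 4: Total = 1205.6 umol

1205.6


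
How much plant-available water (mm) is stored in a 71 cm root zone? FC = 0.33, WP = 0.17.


Step 1: Available water = (FC - WP) * depth * 10
Step 2: AW = (0.33 - 0.17) * 71 * 10
Step 3: AW = 0.16 * 71 * 10
Step 4: AW = 113.6 mm

113.6


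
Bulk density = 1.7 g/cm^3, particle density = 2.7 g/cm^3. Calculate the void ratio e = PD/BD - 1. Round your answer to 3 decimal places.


Step 1: e = PD / BD - 1
Step 2: e = 2.7 / 1.7 - 1
Step 3: e = 1.58824 - 1
Step 4: e = 0.588

0.588


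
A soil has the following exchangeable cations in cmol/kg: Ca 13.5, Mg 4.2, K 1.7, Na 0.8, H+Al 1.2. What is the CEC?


Step 1: CEC = Ca + Mg + K + Na + (H+Al)
Step 2: CEC = 13.5 + 4.2 + 1.7 + 0.8 + 1.2
Step 3: CEC = 21.4 cmol/kg

21.4


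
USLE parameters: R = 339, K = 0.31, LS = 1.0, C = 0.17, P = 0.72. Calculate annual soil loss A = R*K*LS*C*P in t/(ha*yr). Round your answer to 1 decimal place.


Step 1: A = R * K * LS * C * P
Step 2: R * K = 339 * 0.31 = 105.09
Step 3: (R*K) * LS = 105.09 * 1.0 = 105.09
Step 4: * C * P = 105.09 * 0.17 * 0.72 = 12.9
Step 5: A = 12.9 t/(ha*yr)

12.9


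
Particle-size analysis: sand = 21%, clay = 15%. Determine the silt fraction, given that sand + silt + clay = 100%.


Step 1: sand + silt + clay = 100%
Step 2: silt = 100 - sand - clay
Step 3: silt = 100 - 21 - 15
Step 4: silt = 64%

64


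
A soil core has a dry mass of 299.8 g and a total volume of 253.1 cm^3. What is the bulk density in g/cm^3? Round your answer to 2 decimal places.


Step 1: Identify the formula: BD = dry mass / volume
Step 2: Substitute values: BD = 299.8 / 253.1
Step 3: BD = 1.18 g/cm^3

1.18


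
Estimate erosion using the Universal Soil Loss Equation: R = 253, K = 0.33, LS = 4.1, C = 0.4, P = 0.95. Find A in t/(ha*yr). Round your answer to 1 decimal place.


Step 1: A = R * K * LS * C * P
Step 2: R * K = 253 * 0.33 = 83.49
Step 3: (R*K) * LS = 83.49 * 4.1 = 342.309
Step 4: * C * P = 342.309 * 0.4 * 0.95 = 130.1
Step 5: A = 130.1 t/(ha*yr)

130.1


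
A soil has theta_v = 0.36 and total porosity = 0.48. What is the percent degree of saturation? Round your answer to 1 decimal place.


Step 1: S = 100 * theta_v / n
Step 2: S = 100 * 0.36 / 0.48
Step 3: S = 75.0%

75.0


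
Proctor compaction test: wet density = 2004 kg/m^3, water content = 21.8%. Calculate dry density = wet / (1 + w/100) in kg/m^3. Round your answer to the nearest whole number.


Step 1: Dry density = wet density / (1 + w/100)
Step 2: Dry density = 2004 / (1 + 21.8/100)
Step 3: Dry density = 2004 / 1.218
Step 4: Dry density = 1645 kg/m^3

1645


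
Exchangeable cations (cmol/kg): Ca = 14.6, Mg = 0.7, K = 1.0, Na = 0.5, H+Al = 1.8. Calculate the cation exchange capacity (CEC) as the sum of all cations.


Step 1: CEC = Ca + Mg + K + Na + (H+Al)
Step 2: CEC = 14.6 + 0.7 + 1.0 + 0.5 + 1.8
Step 3: CEC = 18.6 cmol/kg

18.6


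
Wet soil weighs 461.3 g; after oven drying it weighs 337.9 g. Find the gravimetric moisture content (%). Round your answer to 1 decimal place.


Step 1: Water mass = wet - dry = 461.3 - 337.9 = 123.4 g
Step 2: w = 100 * water mass / dry mass
Step 3: w = 100 * 123.4 / 337.9 = 36.5%

36.5


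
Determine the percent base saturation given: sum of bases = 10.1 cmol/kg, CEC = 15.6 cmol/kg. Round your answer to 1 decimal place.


Step 1: BS = 100 * (sum of bases) / CEC
Step 2: BS = 100 * 10.1 / 15.6
Step 3: BS = 64.7%

64.7


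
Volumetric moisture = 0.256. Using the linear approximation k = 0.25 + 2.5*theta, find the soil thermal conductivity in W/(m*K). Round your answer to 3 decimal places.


Step 1: k = 0.25 + 2.5 * theta
Step 2: k = 0.25 + 2.5 * 0.256
Step 3: k = 0.25 + 0.64
Step 4: k = 0.89 W/(m*K)

0.89


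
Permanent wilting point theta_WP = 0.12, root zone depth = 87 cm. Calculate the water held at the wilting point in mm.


Step 1: Water (mm) = theta_WP * depth * 10
Step 2: Water = 0.12 * 87 * 10
Step 3: Water = 104.4 mm

104.4


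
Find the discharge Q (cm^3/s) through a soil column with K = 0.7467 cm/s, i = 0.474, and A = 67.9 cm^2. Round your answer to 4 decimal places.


Step 1: Apply Darcy's law: Q = K * i * A
Step 2: Q = 0.7467 * 0.474 * 67.9
Step 3: Q = 24.0322 cm^3/s

24.0322


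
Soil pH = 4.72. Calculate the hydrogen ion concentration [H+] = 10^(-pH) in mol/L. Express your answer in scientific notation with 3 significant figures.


Step 1: [H+] = 10^(-pH)
Step 2: [H+] = 10^(-4.72)
Step 3: [H+] = 1.91e-05 mol/L

1.91e-05


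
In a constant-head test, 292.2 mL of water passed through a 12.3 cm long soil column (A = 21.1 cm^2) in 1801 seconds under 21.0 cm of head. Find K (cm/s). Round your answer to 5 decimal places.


Step 1: K = Q * L / (A * t * h)
Step 2: Numerator = 292.2 * 12.3 = 3594.06
Step 3: Denominator = 21.1 * 1801 * 21.0 = 798023.1
Step 4: K = 3594.06 / 798023.1 = 0.0045 cm/s

0.0045


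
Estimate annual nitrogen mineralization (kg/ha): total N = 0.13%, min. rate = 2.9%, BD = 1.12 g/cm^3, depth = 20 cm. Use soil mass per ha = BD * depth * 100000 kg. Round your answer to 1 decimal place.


Step 1: Soil mass per ha = BD * depth * 100000 = 1.12 * 20 * 100000 = 2240000 kg
Step 2: Total N pool = soil mass * N%/100 = 2240000 * 0.13/100 = 2912.0 kg/ha
Step 3: N mineralized = N pool * rate%/100 = 2912.0 * 2.9/100 = 84.4 kg/ha/yr

84.4


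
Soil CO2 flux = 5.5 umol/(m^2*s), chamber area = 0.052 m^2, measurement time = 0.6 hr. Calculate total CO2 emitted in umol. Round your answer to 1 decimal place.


Step 1: Convert time to seconds: 0.6 hr * 3600 = 2160.0 s
Step 2: Total = flux * area * time_s
Step 3: Total = 5.5 * 0.052 * 2160.0
Step 4: Total = 617.8 umol

617.8


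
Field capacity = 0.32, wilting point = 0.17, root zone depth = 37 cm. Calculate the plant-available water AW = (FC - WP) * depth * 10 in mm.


Step 1: Available water = (FC - WP) * depth * 10
Step 2: AW = (0.32 - 0.17) * 37 * 10
Step 3: AW = 0.15 * 37 * 10
Step 4: AW = 55.5 mm

55.5


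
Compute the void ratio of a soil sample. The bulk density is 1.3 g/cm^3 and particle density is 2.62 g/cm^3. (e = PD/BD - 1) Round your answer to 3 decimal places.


Step 1: e = PD / BD - 1
Step 2: e = 2.62 / 1.3 - 1
Step 3: e = 2.01538 - 1
Step 4: e = 1.015

1.015


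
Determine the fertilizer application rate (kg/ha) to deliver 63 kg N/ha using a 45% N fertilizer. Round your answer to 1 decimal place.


Step 1: Fertilizer rate = target N / (N content / 100)
Step 2: Rate = 63 / (45 / 100)
Step 3: Rate = 63 / 0.45
Step 4: Rate = 140.0 kg/ha

140.0


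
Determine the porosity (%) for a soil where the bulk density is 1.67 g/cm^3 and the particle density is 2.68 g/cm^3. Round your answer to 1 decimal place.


Step 1: Formula: n = 100 * (1 - BD / PD)
Step 2: n = 100 * (1 - 1.67 / 2.68)
Step 3: n = 100 * (1 - 0.62313)
Step 4: n = 37.7%

37.7


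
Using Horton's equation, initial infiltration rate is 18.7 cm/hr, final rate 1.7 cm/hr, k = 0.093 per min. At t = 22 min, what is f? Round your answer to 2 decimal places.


Step 1: f = fc + (f0 - fc) * exp(-k * t)
Step 2: exp(-0.093 * 22) = 0.129251
Step 3: f = 1.7 + (18.7 - 1.7) * 0.129251
Step 4: f = 1.7 + 17.0 * 0.129251
Step 5: f = 3.9 cm/hr

3.9


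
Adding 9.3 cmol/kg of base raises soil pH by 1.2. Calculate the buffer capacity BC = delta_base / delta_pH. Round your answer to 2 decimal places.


Step 1: BC = change in base / change in pH
Step 2: BC = 9.3 / 1.2
Step 3: BC = 7.75 cmol/(kg*pH unit)

7.75


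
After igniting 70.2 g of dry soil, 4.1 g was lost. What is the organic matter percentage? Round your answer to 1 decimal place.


Step 1: OM% = 100 * LOI / sample mass
Step 2: OM = 100 * 4.1 / 70.2
Step 3: OM = 5.8%

5.8


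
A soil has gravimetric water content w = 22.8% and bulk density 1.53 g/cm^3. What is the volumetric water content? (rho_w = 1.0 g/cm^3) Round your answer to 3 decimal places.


Step 1: theta = (w / 100) * BD / rho_w
Step 2: theta = (22.8 / 100) * 1.53 / 1.0
Step 3: theta = 0.228 * 1.53
Step 4: theta = 0.349

0.349


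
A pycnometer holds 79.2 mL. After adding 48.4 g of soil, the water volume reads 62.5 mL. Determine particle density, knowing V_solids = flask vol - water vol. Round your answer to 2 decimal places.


Step 1: Volume of solids = flask volume - water volume with soil
Step 2: V_solids = 79.2 - 62.5 = 16.7 mL
Step 3: Particle density = mass / V_solids = 48.4 / 16.7 = 2.9 g/cm^3

2.9


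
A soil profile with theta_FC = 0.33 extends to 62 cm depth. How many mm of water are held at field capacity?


Step 1: Water (mm) = theta_FC * depth (cm) * 10
Step 2: Water = 0.33 * 62 * 10
Step 3: Water = 204.6 mm

204.6


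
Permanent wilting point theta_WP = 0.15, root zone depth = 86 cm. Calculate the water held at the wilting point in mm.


Step 1: Water (mm) = theta_WP * depth * 10
Step 2: Water = 0.15 * 86 * 10
Step 3: Water = 129.0 mm

129.0


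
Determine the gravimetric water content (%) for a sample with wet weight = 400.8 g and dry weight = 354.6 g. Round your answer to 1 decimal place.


Step 1: Water mass = wet - dry = 400.8 - 354.6 = 46.2 g
Step 2: w = 100 * water mass / dry mass
Step 3: w = 100 * 46.2 / 354.6 = 13.0%

13.0


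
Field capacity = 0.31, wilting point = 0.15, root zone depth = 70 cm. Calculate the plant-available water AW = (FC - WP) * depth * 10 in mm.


Step 1: Available water = (FC - WP) * depth * 10
Step 2: AW = (0.31 - 0.15) * 70 * 10
Step 3: AW = 0.16 * 70 * 10
Step 4: AW = 112.0 mm

112.0


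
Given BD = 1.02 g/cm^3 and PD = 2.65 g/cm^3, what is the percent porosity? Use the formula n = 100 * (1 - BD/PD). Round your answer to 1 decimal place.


Step 1: Formula: n = 100 * (1 - BD / PD)
Step 2: n = 100 * (1 - 1.02 / 2.65)
Step 3: n = 100 * (1 - 0.38491)
Step 4: n = 61.5%

61.5


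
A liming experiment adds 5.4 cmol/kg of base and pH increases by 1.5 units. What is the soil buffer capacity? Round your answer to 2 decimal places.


Step 1: BC = change in base / change in pH
Step 2: BC = 5.4 / 1.5
Step 3: BC = 3.6 cmol/(kg*pH unit)

3.6


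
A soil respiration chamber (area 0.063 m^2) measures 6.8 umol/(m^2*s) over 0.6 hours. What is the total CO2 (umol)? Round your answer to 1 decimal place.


Step 1: Convert time to seconds: 0.6 hr * 3600 = 2160.0 s
Step 2: Total = flux * area * time_s
Step 3: Total = 6.8 * 0.063 * 2160.0
Step 4: Total = 925.3 umol

925.3


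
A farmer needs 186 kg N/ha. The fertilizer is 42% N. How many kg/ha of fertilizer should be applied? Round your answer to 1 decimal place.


Step 1: Fertilizer rate = target N / (N content / 100)
Step 2: Rate = 186 / (42 / 100)
Step 3: Rate = 186 / 0.42
Step 4: Rate = 442.9 kg/ha

442.9


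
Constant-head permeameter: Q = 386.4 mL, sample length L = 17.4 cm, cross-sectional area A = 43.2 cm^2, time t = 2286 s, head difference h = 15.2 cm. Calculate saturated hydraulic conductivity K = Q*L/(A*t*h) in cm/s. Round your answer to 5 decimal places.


Step 1: K = Q * L / (A * t * h)
Step 2: Numerator = 386.4 * 17.4 = 6723.36
Step 3: Denominator = 43.2 * 2286 * 15.2 = 1501079.04
Step 4: K = 6723.36 / 1501079.04 = 0.00448 cm/s

0.00448


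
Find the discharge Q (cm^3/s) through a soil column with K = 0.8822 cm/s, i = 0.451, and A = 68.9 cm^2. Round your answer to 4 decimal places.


Step 1: Apply Darcy's law: Q = K * i * A
Step 2: Q = 0.8822 * 0.451 * 68.9
Step 3: Q = 27.4134 cm^3/s

27.4134


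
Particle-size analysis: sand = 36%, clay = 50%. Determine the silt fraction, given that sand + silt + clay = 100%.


Step 1: sand + silt + clay = 100%
Step 2: silt = 100 - sand - clay
Step 3: silt = 100 - 36 - 50
Step 4: silt = 14%

14


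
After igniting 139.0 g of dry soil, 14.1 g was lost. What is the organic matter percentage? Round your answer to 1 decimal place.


Step 1: OM% = 100 * LOI / sample mass
Step 2: OM = 100 * 14.1 / 139.0
Step 3: OM = 10.1%

10.1


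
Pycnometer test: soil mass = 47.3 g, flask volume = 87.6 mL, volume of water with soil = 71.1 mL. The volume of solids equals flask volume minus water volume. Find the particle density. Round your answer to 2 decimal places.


Step 1: Volume of solids = flask volume - water volume with soil
Step 2: V_solids = 87.6 - 71.1 = 16.5 mL
Step 3: Particle density = mass / V_solids = 47.3 / 16.5 = 2.87 g/cm^3

2.87


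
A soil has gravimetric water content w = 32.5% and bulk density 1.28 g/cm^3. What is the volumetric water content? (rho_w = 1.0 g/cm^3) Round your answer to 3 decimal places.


Step 1: theta = (w / 100) * BD / rho_w
Step 2: theta = (32.5 / 100) * 1.28 / 1.0
Step 3: theta = 0.325 * 1.28
Step 4: theta = 0.416

0.416


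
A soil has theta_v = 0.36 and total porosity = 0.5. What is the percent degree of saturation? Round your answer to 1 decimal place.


Step 1: S = 100 * theta_v / n
Step 2: S = 100 * 0.36 / 0.5
Step 3: S = 72.0%

72.0


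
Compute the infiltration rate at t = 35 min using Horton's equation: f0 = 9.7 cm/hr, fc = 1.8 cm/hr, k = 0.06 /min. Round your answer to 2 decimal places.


Step 1: f = fc + (f0 - fc) * exp(-k * t)
Step 2: exp(-0.06 * 35) = 0.122456
Step 3: f = 1.8 + (9.7 - 1.8) * 0.122456
Step 4: f = 1.8 + 7.9 * 0.122456
Step 5: f = 2.77 cm/hr

2.77


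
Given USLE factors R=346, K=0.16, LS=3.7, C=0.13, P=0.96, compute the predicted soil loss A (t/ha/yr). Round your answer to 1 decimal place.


Step 1: A = R * K * LS * C * P
Step 2: R * K = 346 * 0.16 = 55.36
Step 3: (R*K) * LS = 55.36 * 3.7 = 204.832
Step 4: * C * P = 204.832 * 0.13 * 0.96 = 25.6
Step 5: A = 25.6 t/(ha*yr)

25.6


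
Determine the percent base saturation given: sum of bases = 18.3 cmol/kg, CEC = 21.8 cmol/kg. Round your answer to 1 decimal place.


Step 1: BS = 100 * (sum of bases) / CEC
Step 2: BS = 100 * 18.3 / 21.8
Step 3: BS = 83.9%

83.9


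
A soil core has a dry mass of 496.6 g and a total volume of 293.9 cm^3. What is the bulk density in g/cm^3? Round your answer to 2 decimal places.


Step 1: Identify the formula: BD = dry mass / volume
Step 2: Substitute values: BD = 496.6 / 293.9
Step 3: BD = 1.69 g/cm^3

1.69


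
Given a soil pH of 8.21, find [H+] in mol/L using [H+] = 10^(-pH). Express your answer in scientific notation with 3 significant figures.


Step 1: [H+] = 10^(-pH)
Step 2: [H+] = 10^(-8.21)
Step 3: [H+] = 6.17e-09 mol/L

6.17e-09


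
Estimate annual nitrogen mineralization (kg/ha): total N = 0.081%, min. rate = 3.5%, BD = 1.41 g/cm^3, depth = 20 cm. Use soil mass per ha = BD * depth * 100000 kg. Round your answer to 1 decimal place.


Step 1: Soil mass per ha = BD * depth * 100000 = 1.41 * 20 * 100000 = 2820000 kg
Step 2: Total N pool = soil mass * N%/100 = 2820000 * 0.081/100 = 2284.2 kg/ha
Step 3: N mineralized = N pool * rate%/100 = 2284.2 * 3.5/100 = 79.9 kg/ha/yr

79.9


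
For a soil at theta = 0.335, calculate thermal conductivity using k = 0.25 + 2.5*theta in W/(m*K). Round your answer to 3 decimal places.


Step 1: k = 0.25 + 2.5 * theta
Step 2: k = 0.25 + 2.5 * 0.335
Step 3: k = 0.25 + 0.838
Step 4: k = 1.088 W/(m*K)

1.088


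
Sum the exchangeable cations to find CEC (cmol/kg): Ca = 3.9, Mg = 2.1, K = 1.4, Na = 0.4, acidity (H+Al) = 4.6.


Step 1: CEC = Ca + Mg + K + Na + (H+Al)
Step 2: CEC = 3.9 + 2.1 + 1.4 + 0.4 + 4.6
Step 3: CEC = 12.4 cmol/kg

12.4


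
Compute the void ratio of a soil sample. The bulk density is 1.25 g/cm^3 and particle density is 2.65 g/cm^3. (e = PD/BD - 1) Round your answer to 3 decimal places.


Step 1: e = PD / BD - 1
Step 2: e = 2.65 / 1.25 - 1
Step 3: e = 2.12 - 1
Step 4: e = 1.12

1.12


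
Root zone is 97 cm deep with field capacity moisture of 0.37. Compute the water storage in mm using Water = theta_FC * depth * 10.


Step 1: Water (mm) = theta_FC * depth (cm) * 10
Step 2: Water = 0.37 * 97 * 10
Step 3: Water = 358.9 mm

358.9


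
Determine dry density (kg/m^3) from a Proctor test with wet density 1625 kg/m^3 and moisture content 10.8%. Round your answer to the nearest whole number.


Step 1: Dry density = wet density / (1 + w/100)
Step 2: Dry density = 1625 / (1 + 10.8/100)
Step 3: Dry density = 1625 / 1.108
Step 4: Dry density = 1467 kg/m^3

1467


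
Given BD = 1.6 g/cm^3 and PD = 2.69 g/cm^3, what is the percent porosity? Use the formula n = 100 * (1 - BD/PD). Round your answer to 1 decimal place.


Step 1: Formula: n = 100 * (1 - BD / PD)
Step 2: n = 100 * (1 - 1.6 / 2.69)
Step 3: n = 100 * (1 - 0.5948)
Step 4: n = 40.5%

40.5


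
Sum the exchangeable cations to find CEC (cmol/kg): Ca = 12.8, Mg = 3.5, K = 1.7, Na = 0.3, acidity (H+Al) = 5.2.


Step 1: CEC = Ca + Mg + K + Na + (H+Al)
Step 2: CEC = 12.8 + 3.5 + 1.7 + 0.3 + 5.2
Step 3: CEC = 23.5 cmol/kg

23.5


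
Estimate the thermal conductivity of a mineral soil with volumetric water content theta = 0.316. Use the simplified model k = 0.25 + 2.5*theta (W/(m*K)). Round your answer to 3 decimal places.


Step 1: k = 0.25 + 2.5 * theta
Step 2: k = 0.25 + 2.5 * 0.316
Step 3: k = 0.25 + 0.79
Step 4: k = 1.04 W/(m*K)

1.04


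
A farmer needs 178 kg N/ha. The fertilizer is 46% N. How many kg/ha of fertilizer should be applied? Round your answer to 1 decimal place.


Step 1: Fertilizer rate = target N / (N content / 100)
Step 2: Rate = 178 / (46 / 100)
Step 3: Rate = 178 / 0.46
Step 4: Rate = 387.0 kg/ha

387.0


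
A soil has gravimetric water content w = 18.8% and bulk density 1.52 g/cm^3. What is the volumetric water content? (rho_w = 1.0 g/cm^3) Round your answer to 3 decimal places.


Step 1: theta = (w / 100) * BD / rho_w
Step 2: theta = (18.8 / 100) * 1.52 / 1.0
Step 3: theta = 0.188 * 1.52
Step 4: theta = 0.286

0.286


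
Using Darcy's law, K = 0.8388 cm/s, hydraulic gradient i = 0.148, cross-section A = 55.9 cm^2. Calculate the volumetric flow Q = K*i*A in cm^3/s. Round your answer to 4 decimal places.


Step 1: Apply Darcy's law: Q = K * i * A
Step 2: Q = 0.8388 * 0.148 * 55.9
Step 3: Q = 6.9396 cm^3/s

6.9396


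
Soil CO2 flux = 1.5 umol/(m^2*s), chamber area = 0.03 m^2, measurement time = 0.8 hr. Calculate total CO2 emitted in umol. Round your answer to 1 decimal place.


Step 1: Convert time to seconds: 0.8 hr * 3600 = 2880.0 s
Step 2: Total = flux * area * time_s
Step 3: Total = 1.5 * 0.03 * 2880.0
Step 4: Total = 129.6 umol

129.6


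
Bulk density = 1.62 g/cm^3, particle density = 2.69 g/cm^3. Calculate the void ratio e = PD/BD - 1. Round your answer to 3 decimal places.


Step 1: e = PD / BD - 1
Step 2: e = 2.69 / 1.62 - 1
Step 3: e = 1.66049 - 1
Step 4: e = 0.66

0.66


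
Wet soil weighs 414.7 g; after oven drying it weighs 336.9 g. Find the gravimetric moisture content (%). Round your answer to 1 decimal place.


Step 1: Water mass = wet - dry = 414.7 - 336.9 = 77.8 g
Step 2: w = 100 * water mass / dry mass
Step 3: w = 100 * 77.8 / 336.9 = 23.1%

23.1


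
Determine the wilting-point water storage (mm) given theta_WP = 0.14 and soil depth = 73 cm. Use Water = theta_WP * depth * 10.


Step 1: Water (mm) = theta_WP * depth * 10
Step 2: Water = 0.14 * 73 * 10
Step 3: Water = 102.2 mm

102.2


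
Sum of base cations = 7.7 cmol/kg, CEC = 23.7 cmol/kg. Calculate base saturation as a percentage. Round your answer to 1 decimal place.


Step 1: BS = 100 * (sum of bases) / CEC
Step 2: BS = 100 * 7.7 / 23.7
Step 3: BS = 32.5%

32.5


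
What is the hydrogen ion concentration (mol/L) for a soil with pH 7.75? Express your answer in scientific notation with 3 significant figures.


Step 1: [H+] = 10^(-pH)
Step 2: [H+] = 10^(-7.75)
Step 3: [H+] = 1.78e-08 mol/L

1.78e-08


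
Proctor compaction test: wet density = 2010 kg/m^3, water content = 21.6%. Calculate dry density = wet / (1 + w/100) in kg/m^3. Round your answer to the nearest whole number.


Step 1: Dry density = wet density / (1 + w/100)
Step 2: Dry density = 2010 / (1 + 21.6/100)
Step 3: Dry density = 2010 / 1.216
Step 4: Dry density = 1653 kg/m^3

1653


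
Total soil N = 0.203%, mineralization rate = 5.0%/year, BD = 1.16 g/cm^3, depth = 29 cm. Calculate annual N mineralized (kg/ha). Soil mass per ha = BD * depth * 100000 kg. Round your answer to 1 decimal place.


Step 1: Soil mass per ha = BD * depth * 100000 = 1.16 * 29 * 100000 = 3364000 kg
Step 2: Total N pool = soil mass * N%/100 = 3364000 * 0.203/100 = 6828.92 kg/ha
Step 3: N mineralized = N pool * rate%/100 = 6828.92 * 5.0/100 = 341.4 kg/ha/yr

341.4


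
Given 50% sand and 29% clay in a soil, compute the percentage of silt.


Step 1: sand + silt + clay = 100%
Step 2: silt = 100 - sand - clay
Step 3: silt = 100 - 50 - 29
Step 4: silt = 21%

21


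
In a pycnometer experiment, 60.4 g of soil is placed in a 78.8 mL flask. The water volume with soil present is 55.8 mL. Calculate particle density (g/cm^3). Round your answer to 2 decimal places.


Step 1: Volume of solids = flask volume - water volume with soil
Step 2: V_solids = 78.8 - 55.8 = 23.0 mL
Step 3: Particle density = mass / V_solids = 60.4 / 23.0 = 2.63 g/cm^3

2.63


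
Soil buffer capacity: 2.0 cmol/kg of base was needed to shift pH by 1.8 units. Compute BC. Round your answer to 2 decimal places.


Step 1: BC = change in base / change in pH
Step 2: BC = 2.0 / 1.8
Step 3: BC = 1.11 cmol/(kg*pH unit)

1.11


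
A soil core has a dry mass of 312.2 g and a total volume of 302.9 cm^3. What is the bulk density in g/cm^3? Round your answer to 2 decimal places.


Step 1: Identify the formula: BD = dry mass / volume
Step 2: Substitute values: BD = 312.2 / 302.9
Step 3: BD = 1.03 g/cm^3

1.03


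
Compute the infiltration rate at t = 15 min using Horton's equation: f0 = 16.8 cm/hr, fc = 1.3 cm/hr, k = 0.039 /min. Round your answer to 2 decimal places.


Step 1: f = fc + (f0 - fc) * exp(-k * t)
Step 2: exp(-0.039 * 15) = 0.557106
Step 3: f = 1.3 + (16.8 - 1.3) * 0.557106
Step 4: f = 1.3 + 15.5 * 0.557106
Step 5: f = 9.94 cm/hr

9.94


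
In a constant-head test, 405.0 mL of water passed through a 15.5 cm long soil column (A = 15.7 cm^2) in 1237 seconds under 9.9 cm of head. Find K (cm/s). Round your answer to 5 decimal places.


Step 1: K = Q * L / (A * t * h)
Step 2: Numerator = 405.0 * 15.5 = 6277.5
Step 3: Denominator = 15.7 * 1237 * 9.9 = 192266.91
Step 4: K = 6277.5 / 192266.91 = 0.03265 cm/s

0.03265


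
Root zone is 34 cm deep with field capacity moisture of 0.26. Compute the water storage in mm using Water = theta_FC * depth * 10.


Step 1: Water (mm) = theta_FC * depth (cm) * 10
Step 2: Water = 0.26 * 34 * 10
Step 3: Water = 88.4 mm

88.4


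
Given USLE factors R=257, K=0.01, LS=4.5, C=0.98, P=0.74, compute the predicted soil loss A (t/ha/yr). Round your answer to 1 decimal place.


Step 1: A = R * K * LS * C * P
Step 2: R * K = 257 * 0.01 = 2.57
Step 3: (R*K) * LS = 2.57 * 4.5 = 11.565
Step 4: * C * P = 11.565 * 0.98 * 0.74 = 8.4
Step 5: A = 8.4 t/(ha*yr)

8.4


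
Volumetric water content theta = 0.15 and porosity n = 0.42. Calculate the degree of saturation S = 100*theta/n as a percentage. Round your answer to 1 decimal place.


Step 1: S = 100 * theta_v / n
Step 2: S = 100 * 0.15 / 0.42
Step 3: S = 35.7%

35.7


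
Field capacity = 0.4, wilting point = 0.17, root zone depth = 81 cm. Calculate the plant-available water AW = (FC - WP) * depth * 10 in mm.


Step 1: Available water = (FC - WP) * depth * 10
Step 2: AW = (0.4 - 0.17) * 81 * 10
Step 3: AW = 0.23 * 81 * 10
Step 4: AW = 186.3 mm

186.3


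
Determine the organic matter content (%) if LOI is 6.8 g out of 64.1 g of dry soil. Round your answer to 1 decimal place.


Step 1: OM% = 100 * LOI / sample mass
Step 2: OM = 100 * 6.8 / 64.1
Step 3: OM = 10.6%

10.6


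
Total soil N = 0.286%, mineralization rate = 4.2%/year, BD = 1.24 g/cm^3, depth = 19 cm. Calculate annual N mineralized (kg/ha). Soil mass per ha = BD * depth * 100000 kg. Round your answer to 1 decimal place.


Step 1: Soil mass per ha = BD * depth * 100000 = 1.24 * 19 * 100000 = 2356000 kg
Step 2: Total N pool = soil mass * N%/100 = 2356000 * 0.286/100 = 6738.16 kg/ha
Step 3: N mineralized = N pool * rate%/100 = 6738.16 * 4.2/100 = 283.0 kg/ha/yr

283.0


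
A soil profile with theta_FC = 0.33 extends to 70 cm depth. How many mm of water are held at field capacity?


Step 1: Water (mm) = theta_FC * depth (cm) * 10
Step 2: Water = 0.33 * 70 * 10
Step 3: Water = 231.0 mm

231.0


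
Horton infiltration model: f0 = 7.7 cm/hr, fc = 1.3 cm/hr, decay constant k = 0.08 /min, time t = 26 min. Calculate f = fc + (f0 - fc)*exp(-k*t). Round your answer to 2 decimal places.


Step 1: f = fc + (f0 - fc) * exp(-k * t)
Step 2: exp(-0.08 * 26) = 0.12493
Step 3: f = 1.3 + (7.7 - 1.3) * 0.12493
Step 4: f = 1.3 + 6.4 * 0.12493
Step 5: f = 2.1 cm/hr

2.1


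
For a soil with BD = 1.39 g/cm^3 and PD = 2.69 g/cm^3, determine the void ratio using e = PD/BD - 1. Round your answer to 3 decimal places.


Step 1: e = PD / BD - 1
Step 2: e = 2.69 / 1.39 - 1
Step 3: e = 1.93525 - 1
Step 4: e = 0.935

0.935


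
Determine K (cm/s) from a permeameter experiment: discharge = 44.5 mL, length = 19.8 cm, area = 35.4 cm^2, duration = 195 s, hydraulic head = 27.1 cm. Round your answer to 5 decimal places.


Step 1: K = Q * L / (A * t * h)
Step 2: Numerator = 44.5 * 19.8 = 881.1
Step 3: Denominator = 35.4 * 195 * 27.1 = 187071.3
Step 4: K = 881.1 / 187071.3 = 0.00471 cm/s

0.00471


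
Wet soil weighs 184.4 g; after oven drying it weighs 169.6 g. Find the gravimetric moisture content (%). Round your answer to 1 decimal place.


Step 1: Water mass = wet - dry = 184.4 - 169.6 = 14.8 g
Step 2: w = 100 * water mass / dry mass
Step 3: w = 100 * 14.8 / 169.6 = 8.7%

8.7


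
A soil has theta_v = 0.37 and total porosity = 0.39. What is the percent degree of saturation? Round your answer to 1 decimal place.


Step 1: S = 100 * theta_v / n
Step 2: S = 100 * 0.37 / 0.39
Step 3: S = 94.9%

94.9


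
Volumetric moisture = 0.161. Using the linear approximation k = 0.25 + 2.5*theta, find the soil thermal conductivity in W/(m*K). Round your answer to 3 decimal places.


Step 1: k = 0.25 + 2.5 * theta
Step 2: k = 0.25 + 2.5 * 0.161
Step 3: k = 0.25 + 0.403
Step 4: k = 0.653 W/(m*K)

0.653


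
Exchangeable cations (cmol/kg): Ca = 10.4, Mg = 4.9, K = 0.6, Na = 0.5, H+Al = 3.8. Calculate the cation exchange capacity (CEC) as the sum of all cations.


Step 1: CEC = Ca + Mg + K + Na + (H+Al)
Step 2: CEC = 10.4 + 4.9 + 0.6 + 0.5 + 3.8
Step 3: CEC = 20.2 cmol/kg

20.2


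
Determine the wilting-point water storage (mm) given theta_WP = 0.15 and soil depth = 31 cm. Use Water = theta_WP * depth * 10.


Step 1: Water (mm) = theta_WP * depth * 10
Step 2: Water = 0.15 * 31 * 10
Step 3: Water = 46.5 mm

46.5


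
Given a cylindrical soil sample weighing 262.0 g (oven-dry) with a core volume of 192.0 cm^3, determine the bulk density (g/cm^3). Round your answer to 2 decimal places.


Step 1: Identify the formula: BD = dry mass / volume
Step 2: Substitute values: BD = 262.0 / 192.0
Step 3: BD = 1.36 g/cm^3

1.36


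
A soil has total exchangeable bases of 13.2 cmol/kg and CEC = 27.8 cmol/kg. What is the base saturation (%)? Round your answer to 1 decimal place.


Step 1: BS = 100 * (sum of bases) / CEC
Step 2: BS = 100 * 13.2 / 27.8
Step 3: BS = 47.5%

47.5


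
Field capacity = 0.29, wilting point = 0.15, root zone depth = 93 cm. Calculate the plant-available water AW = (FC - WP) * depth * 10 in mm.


Step 1: Available water = (FC - WP) * depth * 10
Step 2: AW = (0.29 - 0.15) * 93 * 10
Step 3: AW = 0.14 * 93 * 10
Step 4: AW = 130.2 mm

130.2


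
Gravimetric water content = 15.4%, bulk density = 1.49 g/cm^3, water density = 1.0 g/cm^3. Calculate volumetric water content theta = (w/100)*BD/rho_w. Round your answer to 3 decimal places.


Step 1: theta = (w / 100) * BD / rho_w
Step 2: theta = (15.4 / 100) * 1.49 / 1.0
Step 3: theta = 0.154 * 1.49
Step 4: theta = 0.229

0.229


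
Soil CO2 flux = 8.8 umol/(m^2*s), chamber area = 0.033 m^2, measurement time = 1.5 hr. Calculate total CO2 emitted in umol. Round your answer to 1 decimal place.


Step 1: Convert time to seconds: 1.5 hr * 3600 = 5400.0 s
Step 2: Total = flux * area * time_s
Step 3: Total = 8.8 * 0.033 * 5400.0
Step 4: Total = 1568.2 umol

1568.2


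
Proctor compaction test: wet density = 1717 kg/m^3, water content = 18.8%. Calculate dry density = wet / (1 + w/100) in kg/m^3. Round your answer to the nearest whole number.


Step 1: Dry density = wet density / (1 + w/100)
Step 2: Dry density = 1717 / (1 + 18.8/100)
Step 3: Dry density = 1717 / 1.188
Step 4: Dry density = 1445 kg/m^3

1445


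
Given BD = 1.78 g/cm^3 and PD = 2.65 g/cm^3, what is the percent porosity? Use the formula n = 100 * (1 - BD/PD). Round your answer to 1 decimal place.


Step 1: Formula: n = 100 * (1 - BD / PD)
Step 2: n = 100 * (1 - 1.78 / 2.65)
Step 3: n = 100 * (1 - 0.6717)
Step 4: n = 32.8%

32.8


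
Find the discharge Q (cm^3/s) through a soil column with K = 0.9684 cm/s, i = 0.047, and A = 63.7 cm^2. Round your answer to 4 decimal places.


Step 1: Apply Darcy's law: Q = K * i * A
Step 2: Q = 0.9684 * 0.047 * 63.7
Step 3: Q = 2.8993 cm^3/s

2.8993


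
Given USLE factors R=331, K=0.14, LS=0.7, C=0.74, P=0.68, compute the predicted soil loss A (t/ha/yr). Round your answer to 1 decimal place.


Step 1: A = R * K * LS * C * P
Step 2: R * K = 331 * 0.14 = 46.34
Step 3: (R*K) * LS = 46.34 * 0.7 = 32.438
Step 4: * C * P = 32.438 * 0.74 * 0.68 = 16.3
Step 5: A = 16.3 t/(ha*yr)

16.3


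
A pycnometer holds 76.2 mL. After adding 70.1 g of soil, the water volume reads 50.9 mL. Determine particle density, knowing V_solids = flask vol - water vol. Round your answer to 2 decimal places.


Step 1: Volume of solids = flask volume - water volume with soil
Step 2: V_solids = 76.2 - 50.9 = 25.3 mL
Step 3: Particle density = mass / V_solids = 70.1 / 25.3 = 2.77 g/cm^3

2.77


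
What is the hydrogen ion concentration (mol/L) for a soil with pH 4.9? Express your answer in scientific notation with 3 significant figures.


Step 1: [H+] = 10^(-pH)
Step 2: [H+] = 10^(-4.9)
Step 3: [H+] = 1.26e-05 mol/L

1.26e-05


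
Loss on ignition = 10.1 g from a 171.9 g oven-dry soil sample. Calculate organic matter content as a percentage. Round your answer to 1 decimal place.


Step 1: OM% = 100 * LOI / sample mass
Step 2: OM = 100 * 10.1 / 171.9
Step 3: OM = 5.9%

5.9


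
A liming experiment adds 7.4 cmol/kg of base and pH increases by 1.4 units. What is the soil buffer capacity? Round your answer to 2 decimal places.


Step 1: BC = change in base / change in pH
Step 2: BC = 7.4 / 1.4
Step 3: BC = 5.29 cmol/(kg*pH unit)

5.29


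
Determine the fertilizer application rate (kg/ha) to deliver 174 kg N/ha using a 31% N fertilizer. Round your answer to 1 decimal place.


Step 1: Fertilizer rate = target N / (N content / 100)
Step 2: Rate = 174 / (31 / 100)
Step 3: Rate = 174 / 0.31
Step 4: Rate = 561.3 kg/ha

561.3


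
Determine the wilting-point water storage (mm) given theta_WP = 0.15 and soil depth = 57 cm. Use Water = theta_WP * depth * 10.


Step 1: Water (mm) = theta_WP * depth * 10
Step 2: Water = 0.15 * 57 * 10
Step 3: Water = 85.5 mm

85.5


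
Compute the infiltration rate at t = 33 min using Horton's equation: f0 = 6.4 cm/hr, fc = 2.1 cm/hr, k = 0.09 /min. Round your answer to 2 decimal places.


Step 1: f = fc + (f0 - fc) * exp(-k * t)
Step 2: exp(-0.09 * 33) = 0.051303
Step 3: f = 2.1 + (6.4 - 2.1) * 0.051303
Step 4: f = 2.1 + 4.3 * 0.051303
Step 5: f = 2.32 cm/hr

2.32


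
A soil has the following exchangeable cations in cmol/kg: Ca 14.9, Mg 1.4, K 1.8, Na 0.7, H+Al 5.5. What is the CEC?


Step 1: CEC = Ca + Mg + K + Na + (H+Al)
Step 2: CEC = 14.9 + 1.4 + 1.8 + 0.7 + 5.5
Step 3: CEC = 24.3 cmol/kg

24.3


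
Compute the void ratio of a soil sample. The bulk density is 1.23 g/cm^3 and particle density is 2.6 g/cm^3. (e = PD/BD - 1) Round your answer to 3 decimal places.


Step 1: e = PD / BD - 1
Step 2: e = 2.6 / 1.23 - 1
Step 3: e = 2.11382 - 1
Step 4: e = 1.114

1.114


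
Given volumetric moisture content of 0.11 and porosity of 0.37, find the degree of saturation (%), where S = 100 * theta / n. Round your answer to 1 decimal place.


Step 1: S = 100 * theta_v / n
Step 2: S = 100 * 0.11 / 0.37
Step 3: S = 29.7%

29.7


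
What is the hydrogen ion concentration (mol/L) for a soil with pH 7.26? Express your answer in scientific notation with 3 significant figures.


Step 1: [H+] = 10^(-pH)
Step 2: [H+] = 10^(-7.26)
Step 3: [H+] = 5.50e-08 mol/L

5.50e-08


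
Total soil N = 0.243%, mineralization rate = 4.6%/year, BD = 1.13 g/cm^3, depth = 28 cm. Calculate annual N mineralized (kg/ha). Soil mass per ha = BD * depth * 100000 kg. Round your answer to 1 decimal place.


Step 1: Soil mass per ha = BD * depth * 100000 = 1.13 * 28 * 100000 = 3164000 kg
Step 2: Total N pool = soil mass * N%/100 = 3164000 * 0.243/100 = 7688.52 kg/ha
Step 3: N mineralized = N pool * rate%/100 = 7688.52 * 4.6/100 = 353.7 kg/ha/yr

353.7


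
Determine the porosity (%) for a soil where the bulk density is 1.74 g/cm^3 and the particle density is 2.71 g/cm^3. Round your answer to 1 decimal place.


Step 1: Formula: n = 100 * (1 - BD / PD)
Step 2: n = 100 * (1 - 1.74 / 2.71)
Step 3: n = 100 * (1 - 0.64207)
Step 4: n = 35.8%

35.8


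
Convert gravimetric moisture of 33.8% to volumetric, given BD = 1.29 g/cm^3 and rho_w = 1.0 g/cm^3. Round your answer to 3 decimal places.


Step 1: theta = (w / 100) * BD / rho_w
Step 2: theta = (33.8 / 100) * 1.29 / 1.0
Step 3: theta = 0.338 * 1.29
Step 4: theta = 0.436

0.436


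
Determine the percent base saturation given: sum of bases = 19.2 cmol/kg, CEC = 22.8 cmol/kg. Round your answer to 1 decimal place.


Step 1: BS = 100 * (sum of bases) / CEC
Step 2: BS = 100 * 19.2 / 22.8
Step 3: BS = 84.2%

84.2


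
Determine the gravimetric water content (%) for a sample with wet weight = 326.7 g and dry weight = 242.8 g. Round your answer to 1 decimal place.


Step 1: Water mass = wet - dry = 326.7 - 242.8 = 83.9 g
Step 2: w = 100 * water mass / dry mass
Step 3: w = 100 * 83.9 / 242.8 = 34.6%

34.6


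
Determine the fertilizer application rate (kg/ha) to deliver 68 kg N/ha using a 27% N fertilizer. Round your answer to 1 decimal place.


Step 1: Fertilizer rate = target N / (N content / 100)
Step 2: Rate = 68 / (27 / 100)
Step 3: Rate = 68 / 0.27
Step 4: Rate = 251.9 kg/ha

251.9


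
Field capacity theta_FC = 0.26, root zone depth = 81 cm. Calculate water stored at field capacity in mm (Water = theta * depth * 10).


Step 1: Water (mm) = theta_FC * depth (cm) * 10
Step 2: Water = 0.26 * 81 * 10
Step 3: Water = 210.6 mm

210.6


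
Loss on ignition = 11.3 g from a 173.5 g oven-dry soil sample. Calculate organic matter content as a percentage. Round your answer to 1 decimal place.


Step 1: OM% = 100 * LOI / sample mass
Step 2: OM = 100 * 11.3 / 173.5
Step 3: OM = 6.5%

6.5


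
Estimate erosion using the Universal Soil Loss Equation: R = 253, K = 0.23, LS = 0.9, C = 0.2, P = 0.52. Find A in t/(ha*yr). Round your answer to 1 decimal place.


Step 1: A = R * K * LS * C * P
Step 2: R * K = 253 * 0.23 = 58.19
Step 3: (R*K) * LS = 58.19 * 0.9 = 52.371
Step 4: * C * P = 52.371 * 0.2 * 0.52 = 5.4
Step 5: A = 5.4 t/(ha*yr)

5.4


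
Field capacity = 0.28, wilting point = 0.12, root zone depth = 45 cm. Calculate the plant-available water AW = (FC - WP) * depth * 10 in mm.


Step 1: Available water = (FC - WP) * depth * 10
Step 2: AW = (0.28 - 0.12) * 45 * 10
Step 3: AW = 0.16 * 45 * 10
Step 4: AW = 72.0 mm

72.0


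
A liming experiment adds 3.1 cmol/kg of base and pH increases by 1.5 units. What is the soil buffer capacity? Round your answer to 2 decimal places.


Step 1: BC = change in base / change in pH
Step 2: BC = 3.1 / 1.5
Step 3: BC = 2.07 cmol/(kg*pH unit)

2.07


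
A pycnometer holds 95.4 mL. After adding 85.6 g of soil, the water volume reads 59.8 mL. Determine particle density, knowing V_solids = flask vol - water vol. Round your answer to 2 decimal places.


Step 1: Volume of solids = flask volume - water volume with soil
Step 2: V_solids = 95.4 - 59.8 = 35.6 mL
Step 3: Particle density = mass / V_solids = 85.6 / 35.6 = 2.4 g/cm^3

2.4


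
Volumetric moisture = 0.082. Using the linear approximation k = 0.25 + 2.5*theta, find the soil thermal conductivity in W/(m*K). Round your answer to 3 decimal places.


Step 1: k = 0.25 + 2.5 * theta
Step 2: k = 0.25 + 2.5 * 0.082
Step 3: k = 0.25 + 0.205
Step 4: k = 0.455 W/(m*K)

0.455


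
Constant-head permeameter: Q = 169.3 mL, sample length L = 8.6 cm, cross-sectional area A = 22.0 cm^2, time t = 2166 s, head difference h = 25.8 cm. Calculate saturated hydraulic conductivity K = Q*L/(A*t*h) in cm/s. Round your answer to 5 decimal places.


Step 1: K = Q * L / (A * t * h)
Step 2: Numerator = 169.3 * 8.6 = 1455.98
Step 3: Denominator = 22.0 * 2166 * 25.8 = 1229421.6
Step 4: K = 1455.98 / 1229421.6 = 0.00118 cm/s

0.00118


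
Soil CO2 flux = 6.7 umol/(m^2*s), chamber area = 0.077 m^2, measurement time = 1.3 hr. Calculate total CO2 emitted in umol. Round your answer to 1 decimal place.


Step 1: Convert time to seconds: 1.3 hr * 3600 = 4680.0 s
Step 2: Total = flux * area * time_s
Step 3: Total = 6.7 * 0.077 * 4680.0
Step 4: Total = 2414.4 umol

2414.4


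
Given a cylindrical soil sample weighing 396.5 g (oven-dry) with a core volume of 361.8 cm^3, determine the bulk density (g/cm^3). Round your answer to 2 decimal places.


Step 1: Identify the formula: BD = dry mass / volume
Step 2: Substitute values: BD = 396.5 / 361.8
Step 3: BD = 1.1 g/cm^3

1.1


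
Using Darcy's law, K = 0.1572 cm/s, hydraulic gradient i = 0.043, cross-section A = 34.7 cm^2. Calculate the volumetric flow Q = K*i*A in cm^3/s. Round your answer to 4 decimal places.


Step 1: Apply Darcy's law: Q = K * i * A
Step 2: Q = 0.1572 * 0.043 * 34.7
Step 3: Q = 0.2346 cm^3/s

0.2346


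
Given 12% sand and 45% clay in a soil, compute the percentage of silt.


Step 1: sand + silt + clay = 100%
Step 2: silt = 100 - sand - clay
Step 3: silt = 100 - 12 - 45
Step 4: silt = 43%

43


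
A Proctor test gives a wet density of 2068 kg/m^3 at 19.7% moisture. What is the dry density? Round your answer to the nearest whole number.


Step 1: Dry density = wet density / (1 + w/100)
Step 2: Dry density = 2068 / (1 + 19.7/100)
Step 3: Dry density = 2068 / 1.197
Step 4: Dry density = 1728 kg/m^3

1728


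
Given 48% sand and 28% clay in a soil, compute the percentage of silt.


Step 1: sand + silt + clay = 100%
Step 2: silt = 100 - sand - clay
Step 3: silt = 100 - 48 - 28
Step 4: silt = 24%

24


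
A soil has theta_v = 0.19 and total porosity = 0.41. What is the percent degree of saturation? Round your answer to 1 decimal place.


Step 1: S = 100 * theta_v / n
Step 2: S = 100 * 0.19 / 0.41
Step 3: S = 46.3%

46.3


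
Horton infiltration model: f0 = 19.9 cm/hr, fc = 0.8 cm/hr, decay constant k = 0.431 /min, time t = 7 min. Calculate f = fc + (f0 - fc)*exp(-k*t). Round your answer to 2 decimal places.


Step 1: f = fc + (f0 - fc) * exp(-k * t)
Step 2: exp(-0.431 * 7) = 0.048948
Step 3: f = 0.8 + (19.9 - 0.8) * 0.048948
Step 4: f = 0.8 + 19.1 * 0.048948
Step 5: f = 1.73 cm/hr

1.73


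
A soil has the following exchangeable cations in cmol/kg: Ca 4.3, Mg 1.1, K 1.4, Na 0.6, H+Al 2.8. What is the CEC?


Step 1: CEC = Ca + Mg + K + Na + (H+Al)
Step 2: CEC = 4.3 + 1.1 + 1.4 + 0.6 + 2.8
Step 3: CEC = 10.2 cmol/kg

10.2
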